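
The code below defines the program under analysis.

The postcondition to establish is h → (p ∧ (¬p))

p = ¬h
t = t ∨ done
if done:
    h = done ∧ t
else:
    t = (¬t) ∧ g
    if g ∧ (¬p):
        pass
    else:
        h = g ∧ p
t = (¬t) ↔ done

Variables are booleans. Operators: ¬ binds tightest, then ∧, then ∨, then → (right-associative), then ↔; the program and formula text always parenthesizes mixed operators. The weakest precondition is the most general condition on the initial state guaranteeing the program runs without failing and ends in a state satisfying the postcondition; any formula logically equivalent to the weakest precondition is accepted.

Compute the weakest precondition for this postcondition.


Working backward. After the program, the postcondition h → (p ∧ (¬p)) must hold; in canonical form it is ¬h.
Before t := (¬t) ↔ done: ¬h
Then branch requires ¬(done ∧ t); else branch requires ((g ∧ (¬p)) → (¬h)) ∧ ((¬(g ∧ (¬p))) → (¬(g ∧ p))).
Before the if: (done → (¬(done ∧ t))) ∧ ((¬done) → (((g ∧ (¬p)) → (¬h)) ∧ ((¬(g ∧ (¬p))) → (¬(g ∧ p)))))
Before t := t ∨ done: (done → (¬(done ∧ (t ∨ done)))) ∧ ((¬done) → (((g ∧ (¬p)) → (¬h)) ∧ ((¬(g ∧ (¬p))) → (¬(g ∧ p)))))
Before p := ¬h: (done → (¬(done ∧ (t ∨ done)))) ∧ ((¬done) → (((g ∧ h) → (¬h)) ∧ ((¬(g ∧ h)) → (¬(g ∧ (¬h))))))
Answer: WP = (done → (¬(done ∧ (t ∨ done)))) ∧ ((¬done) → (((g ∧ h) → (¬h)) ∧ ((¬(g ∧ h)) → (¬(g ∧ (¬h))))))


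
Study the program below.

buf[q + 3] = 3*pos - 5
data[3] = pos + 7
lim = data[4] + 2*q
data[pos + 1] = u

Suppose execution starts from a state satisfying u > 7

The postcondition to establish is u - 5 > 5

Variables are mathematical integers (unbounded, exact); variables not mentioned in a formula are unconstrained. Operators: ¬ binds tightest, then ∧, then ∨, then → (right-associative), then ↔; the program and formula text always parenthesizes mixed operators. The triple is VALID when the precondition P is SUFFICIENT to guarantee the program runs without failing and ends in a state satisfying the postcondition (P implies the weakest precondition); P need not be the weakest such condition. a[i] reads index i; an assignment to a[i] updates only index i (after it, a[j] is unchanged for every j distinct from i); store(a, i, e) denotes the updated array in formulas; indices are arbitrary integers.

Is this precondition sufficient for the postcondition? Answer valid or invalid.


Working backward. After the program, the postcondition u - 5 > 5 must hold; in canonical form it is u > 10.
Before data[pos + 1] := u: u > 10
Before lim := data[4] + 2*q: u > 10
Before data[3] := pos + 7: u > 10
Before buf[q + 3] := 3*pos - 5: u > 10
The weakest precondition is u > 10.
Check whether u > 7 implies it.
Countermodel: at the initial state u = 8, the precondition holds but the weakest precondition fails.
Answer: invalid


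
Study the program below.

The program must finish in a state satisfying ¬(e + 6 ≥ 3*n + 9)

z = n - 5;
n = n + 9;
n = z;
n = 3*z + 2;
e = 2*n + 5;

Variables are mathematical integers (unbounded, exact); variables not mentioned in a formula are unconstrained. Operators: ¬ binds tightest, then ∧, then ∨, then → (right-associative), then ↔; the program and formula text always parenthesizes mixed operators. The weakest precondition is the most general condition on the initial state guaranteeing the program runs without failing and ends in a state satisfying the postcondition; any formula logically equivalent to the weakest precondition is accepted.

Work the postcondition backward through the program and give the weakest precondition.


Working backward. After the program, the postcondition ¬(e + 6 ≥ 3*n + 9) must hold; in canonical form it is ¬(e ≥ 3*n + 3).
Before e := 2*n + 5: ¬(n ≤ 2)
Before n := 3*z + 2: ¬(3*z ≤ 0)
Before n := z: ¬(3*z ≤ 0)
Before n := n + 9: ¬(3*z ≤ 0)
Before z := n - 5: ¬(3*n ≤ 15)
Answer: WP = ¬(3*n ≤ 15)


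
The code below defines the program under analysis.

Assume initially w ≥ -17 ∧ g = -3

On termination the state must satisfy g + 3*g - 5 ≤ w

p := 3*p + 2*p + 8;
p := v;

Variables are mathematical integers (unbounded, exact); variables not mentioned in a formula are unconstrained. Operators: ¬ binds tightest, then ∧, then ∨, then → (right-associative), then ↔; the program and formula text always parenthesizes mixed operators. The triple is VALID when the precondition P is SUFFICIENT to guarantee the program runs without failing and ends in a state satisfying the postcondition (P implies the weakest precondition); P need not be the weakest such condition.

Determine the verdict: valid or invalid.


Working backward. After the program, the postcondition g + 3*g - 5 ≤ w must hold; in canonical form it is 4*g ≤ w + 5.
Before p := v: 4*g ≤ w + 5
Before p := 3*p + 2*p + 8: 4*g ≤ w + 5
The weakest precondition is 4*g ≤ w + 5.
Check whether w ≥ -17 ∧ g = -3 implies it.
Every state satisfying the precondition satisfies the weakest precondition: the implication holds.
Answer: valid


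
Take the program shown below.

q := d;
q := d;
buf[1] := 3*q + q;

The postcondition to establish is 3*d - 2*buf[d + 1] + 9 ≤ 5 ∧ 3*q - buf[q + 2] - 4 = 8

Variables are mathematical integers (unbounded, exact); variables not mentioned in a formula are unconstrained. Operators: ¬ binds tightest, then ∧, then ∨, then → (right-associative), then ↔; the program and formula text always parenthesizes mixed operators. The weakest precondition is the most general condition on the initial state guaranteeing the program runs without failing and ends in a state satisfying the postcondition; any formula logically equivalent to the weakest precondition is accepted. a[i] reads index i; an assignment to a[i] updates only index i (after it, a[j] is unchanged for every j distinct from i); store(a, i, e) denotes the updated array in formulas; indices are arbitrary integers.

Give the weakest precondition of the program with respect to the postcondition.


Working backward. After the program, the postcondition 3*d - 2*buf[d + 1] + 9 ≤ 5 ∧ 3*q - buf[q + 2] - 4 = 8 must hold; in canonical form it is 3*d ≤ 2*buf[d + 1] - 4 ∧ 3*q = buf[q + 2] + 12.
Before buf[1] := 3*q + q: 3*d ≤ 2*store(buf, 1, 4*q)[d + 1] - 4 ∧ 3*q = store(buf, 1, 4*q)[q + 2] + 12
Before q := d: 3*d ≤ 2*store(buf, 1, 4*d)[d + 1] - 4 ∧ 3*d = store(buf, 1, 4*d)[d + 2] + 12
Before q := d: 3*d ≤ 2*store(buf, 1, 4*d)[d + 1] - 4 ∧ 3*d = store(buf, 1, 4*d)[d + 2] + 12
Answer: WP = 3*d ≤ 2*store(buf, 1, 4*d)[d + 1] - 4 ∧ 3*d = store(buf, 1, 4*d)[d + 2] + 12


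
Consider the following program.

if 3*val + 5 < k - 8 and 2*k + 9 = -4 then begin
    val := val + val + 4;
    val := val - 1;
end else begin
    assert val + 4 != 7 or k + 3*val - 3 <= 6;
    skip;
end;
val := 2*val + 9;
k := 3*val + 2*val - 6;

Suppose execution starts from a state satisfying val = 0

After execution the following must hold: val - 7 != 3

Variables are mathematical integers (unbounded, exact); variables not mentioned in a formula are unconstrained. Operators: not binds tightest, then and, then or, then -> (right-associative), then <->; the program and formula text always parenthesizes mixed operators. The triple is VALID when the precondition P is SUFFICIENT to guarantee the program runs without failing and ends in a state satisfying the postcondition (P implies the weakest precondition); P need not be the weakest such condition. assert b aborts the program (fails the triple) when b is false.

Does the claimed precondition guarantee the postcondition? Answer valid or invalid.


Working backward. After the program, the postcondition val - 7 != 3 must hold; in canonical form it is val != 10.
Before k := 3*val + 2*val - 6: val != 10
Before val := 2*val + 9: 2*val != 1
Then branch requires 4*val != -5; else branch requires (val != 3 or k + 3*val <= 9) and 2*val != 1.
Before the if: ((3*val < k - 13 and 2*k = -13) -> 4*val != -5) and ((not (3*val < k - 13 and 2*k = -13)) -> ((val != 3 or k + 3*val <= 9) and 2*val != 1))
The weakest precondition is ((3*val < k - 13 and 2*k = -13) -> 4*val != -5) and ((not (3*val < k - 13 and 2*k = -13)) -> ((val != 3 or k + 3*val <= 9) and 2*val != 1)).
Check whether val = 0 implies it.
Every state satisfying the precondition satisfies the weakest precondition: the implication holds.
Answer: valid


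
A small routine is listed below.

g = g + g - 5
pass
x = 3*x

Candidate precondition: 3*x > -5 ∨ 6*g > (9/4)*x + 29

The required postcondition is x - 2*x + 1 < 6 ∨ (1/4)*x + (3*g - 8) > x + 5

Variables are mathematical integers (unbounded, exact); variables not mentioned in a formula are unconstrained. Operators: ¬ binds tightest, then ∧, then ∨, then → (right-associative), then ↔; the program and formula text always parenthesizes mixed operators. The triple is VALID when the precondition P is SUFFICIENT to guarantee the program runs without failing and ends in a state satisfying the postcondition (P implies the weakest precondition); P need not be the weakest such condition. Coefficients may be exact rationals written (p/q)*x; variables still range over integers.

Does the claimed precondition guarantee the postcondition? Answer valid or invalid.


Working backward. After the program, the postcondition x - 2*x + 1 < 6 ∨ (1/4)*x + (3*g - 8) > x + 5 must hold; in canonical form it is x > -5 ∨ 3*g > (3/4)*x + 13.
Before x := 3*x: 3*x > -5 ∨ 3*g > (9/4)*x + 13
Before skip: 3*x > -5 ∨ 3*g > (9/4)*x + 13
Before g := g + g - 5: 3*x > -5 ∨ 6*g > (9/4)*x + 28
The weakest precondition is 3*x > -5 ∨ 6*g > (9/4)*x + 28.
Check whether 3*x > -5 ∨ 6*g > (9/4)*x + 29 implies it.
Every state satisfying the precondition satisfies the weakest precondition: the implication holds.
Answer: valid


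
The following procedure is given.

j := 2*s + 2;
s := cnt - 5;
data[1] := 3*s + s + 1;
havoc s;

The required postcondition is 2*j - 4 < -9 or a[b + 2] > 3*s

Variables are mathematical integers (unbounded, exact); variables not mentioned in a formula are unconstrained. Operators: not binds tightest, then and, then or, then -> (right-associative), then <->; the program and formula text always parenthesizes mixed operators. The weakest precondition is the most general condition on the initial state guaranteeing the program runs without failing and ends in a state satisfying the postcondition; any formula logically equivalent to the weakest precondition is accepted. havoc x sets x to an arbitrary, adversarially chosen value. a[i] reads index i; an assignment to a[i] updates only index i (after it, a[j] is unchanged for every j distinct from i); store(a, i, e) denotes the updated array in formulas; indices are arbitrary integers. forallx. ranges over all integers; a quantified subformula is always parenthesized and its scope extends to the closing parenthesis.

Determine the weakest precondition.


Working backward. After the program, the postcondition 2*j - 4 < -9 or a[b + 2] > 3*s must hold; in canonical form it is 2*j < -5 or a[b + 2] > 3*s.
Before havoc s: forall s_1. (2*j < -5 or a[b + 2] > 3*s_1)
Before data[1] := 3*s + s + 1: forall s_1. (2*j < -5 or a[b + 2] > 3*s_1)
Before s := cnt - 5: forall s_1. (2*j < -5 or a[b + 2] > 3*s_1)
Before j := 2*s + 2: forall s_1. (4*s < -9 or a[b + 2] > 3*s_1)
Answer: WP = forall s_1. (4*s < -9 or a[b + 2] > 3*s_1)


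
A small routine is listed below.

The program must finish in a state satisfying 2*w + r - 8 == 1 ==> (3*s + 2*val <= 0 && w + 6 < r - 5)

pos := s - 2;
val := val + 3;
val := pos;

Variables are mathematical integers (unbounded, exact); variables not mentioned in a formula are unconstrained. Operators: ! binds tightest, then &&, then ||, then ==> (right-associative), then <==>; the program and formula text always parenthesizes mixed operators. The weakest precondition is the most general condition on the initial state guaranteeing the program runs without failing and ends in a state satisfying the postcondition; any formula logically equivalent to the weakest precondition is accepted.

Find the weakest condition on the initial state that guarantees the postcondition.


Working backward. After the program, the postcondition 2*w + r - 8 == 1 ==> (3*s + 2*val <= 0 && w + 6 < r - 5) must hold; in canonical form it is r + 2*w == 9 ==> (3*s + 2*val <= 0 && w < r - 11).
Before val := pos: r + 2*w == 9 ==> (2*pos + 3*s <= 0 && w < r - 11)
Before val := val + 3: r + 2*w == 9 ==> (2*pos + 3*s <= 0 && w < r - 11)
Before pos := s - 2: r + 2*w == 9 ==> (5*s <= 4 && w < r - 11)
Answer: WP = r + 2*w == 9 ==> (5*s <= 4 && w < r - 11)


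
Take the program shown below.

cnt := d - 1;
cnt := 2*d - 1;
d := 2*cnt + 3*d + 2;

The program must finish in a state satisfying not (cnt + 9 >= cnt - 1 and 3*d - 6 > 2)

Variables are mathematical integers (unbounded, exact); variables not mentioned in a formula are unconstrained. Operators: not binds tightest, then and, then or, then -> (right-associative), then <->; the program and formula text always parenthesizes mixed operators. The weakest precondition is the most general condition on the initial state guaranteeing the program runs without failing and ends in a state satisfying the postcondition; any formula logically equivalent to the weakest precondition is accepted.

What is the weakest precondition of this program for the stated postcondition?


Working backward. After the program, the postcondition not (cnt + 9 >= cnt - 1 and 3*d - 6 > 2) must hold; in canonical form it is not (3*d > 8).
Before d := 2*cnt + 3*d + 2: not (6*cnt + 9*d > 2)
Before cnt := 2*d - 1: not (21*d > 8)
Before cnt := d - 1: not (21*d > 8)
Answer: WP = not (21*d > 8)


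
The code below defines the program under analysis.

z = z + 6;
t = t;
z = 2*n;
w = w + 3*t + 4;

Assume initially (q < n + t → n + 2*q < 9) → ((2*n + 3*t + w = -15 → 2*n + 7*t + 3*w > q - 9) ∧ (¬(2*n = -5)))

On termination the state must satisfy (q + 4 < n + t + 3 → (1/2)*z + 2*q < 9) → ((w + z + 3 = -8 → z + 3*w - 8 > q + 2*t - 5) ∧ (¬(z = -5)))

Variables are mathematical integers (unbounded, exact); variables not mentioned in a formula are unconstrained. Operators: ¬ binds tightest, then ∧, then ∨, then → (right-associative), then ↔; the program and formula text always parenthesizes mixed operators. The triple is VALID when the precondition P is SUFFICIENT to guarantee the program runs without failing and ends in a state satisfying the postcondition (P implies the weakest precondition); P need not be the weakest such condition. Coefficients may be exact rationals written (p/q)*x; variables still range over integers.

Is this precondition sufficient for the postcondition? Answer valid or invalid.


Working backward. After the program, the postcondition (q + 4 < n + t + 3 → (1/2)*z + 2*q < 9) → ((w + z + 3 = -8 → z + 3*w - 8 > q + 2*t - 5) ∧ (¬(z = -5))) must hold; in canonical form it is (q < n + t - 1 → 2*q + (1/2)*z < 9) → ((w + z = -11 → 3*w + z > q + 2*t + 3) ∧ (¬(z = -5))).
Before w := w + 3*t + 4: (q < n + t - 1 → 2*q + (1/2)*z < 9) → ((3*t + w + z = -15 → 7*t + 3*w + z > q - 9) ∧ (¬(z = -5)))
Before z := 2*n: (q < n + t - 1 → n + 2*q < 9) → ((2*n + 3*t + w = -15 → 2*n + 7*t + 3*w > q - 9) ∧ (¬(2*n = -5)))
Before t := t: (q < n + t - 1 → n + 2*q < 9) → ((2*n + 3*t + w = -15 → 2*n + 7*t + 3*w > q - 9) ∧ (¬(2*n = -5)))
Before z := z + 6: (q < n + t - 1 → n + 2*q < 9) → ((2*n + 3*t + w = -15 → 2*n + 7*t + 3*w > q - 9) ∧ (¬(2*n = -5)))
The weakest precondition is (q < n + t - 1 → n + 2*q < 9) → ((2*n + 3*t + w = -15 → 2*n + 7*t + 3*w > q - 9) ∧ (¬(2*n = -5))).
Check whether (q < n + t → n + 2*q < 9) → ((2*n + 3*t + w = -15 → 2*n + 7*t + 3*w > q - 9) ∧ (¬(2*n = -5))) implies it.
Countermodel: at the initial state n = 9, q = 0, t = -8, w = -9, the precondition holds but the weakest precondition fails.
Answer: invalid


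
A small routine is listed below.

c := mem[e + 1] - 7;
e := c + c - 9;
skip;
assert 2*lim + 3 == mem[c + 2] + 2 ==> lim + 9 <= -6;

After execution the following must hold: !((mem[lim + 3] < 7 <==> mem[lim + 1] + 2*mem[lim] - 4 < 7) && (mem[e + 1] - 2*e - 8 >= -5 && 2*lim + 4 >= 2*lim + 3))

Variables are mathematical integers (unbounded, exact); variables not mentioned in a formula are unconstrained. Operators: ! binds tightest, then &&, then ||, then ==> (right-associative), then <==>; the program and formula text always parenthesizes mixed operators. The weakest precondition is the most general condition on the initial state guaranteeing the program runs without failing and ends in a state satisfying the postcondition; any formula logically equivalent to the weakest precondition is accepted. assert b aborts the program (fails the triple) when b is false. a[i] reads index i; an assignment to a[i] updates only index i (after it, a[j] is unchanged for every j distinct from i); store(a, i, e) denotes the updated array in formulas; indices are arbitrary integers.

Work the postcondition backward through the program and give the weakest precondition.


Working backward. After the program, the postcondition !((mem[lim + 3] < 7 <==> mem[lim + 1] + 2*mem[lim] - 4 < 7) && (mem[e + 1] - 2*e - 8 >= -5 && 2*lim + 4 >= 2*lim + 3)) must hold; in canonical form it is !((mem[lim + 3] < 7 <==> mem[lim + 1] + 2*mem[lim] < 11) && mem[e + 1] >= 2*e + 3).
Before assert 2*lim + 3 == mem[c + 2] + 2 ==> lim + 9 <= -6: (2*lim == mem[c + 2] - 1 ==> lim <= -15) && (!((mem[lim + 3] < 7 <==> mem[lim + 1] + 2*mem[lim] < 11) && mem[e + 1] >= 2*e + 3))
Before skip: (2*lim == mem[c + 2] - 1 ==> lim <= -15) && (!((mem[lim + 3] < 7 <==> mem[lim + 1] + 2*mem[lim] < 11) && mem[e + 1] >= 2*e + 3))
Before e := c + c - 9: (2*lim == mem[c + 2] - 1 ==> lim <= -15) && (!((mem[lim + 3] < 7 <==> mem[lim + 1] + 2*mem[lim] < 11) && mem[2*c - 8] >= 4*c - 15))
Before c := mem[e + 1] - 7: (2*lim == mem[mem[e + 1] - 5] - 1 ==> lim <= -15) && (!((mem[lim + 3] < 7 <==> mem[lim + 1] + 2*mem[lim] < 11) && mem[2*mem[e + 1] - 22] >= 4*mem[e + 1] - 43))
Answer: WP = (2*lim == mem[mem[e + 1] - 5] - 1 ==> lim <= -15) && (!((mem[lim + 3] < 7 <==> mem[lim + 1] + 2*mem[lim] < 11) && mem[2*mem[e + 1] - 22] >= 4*mem[e + 1] - 43))


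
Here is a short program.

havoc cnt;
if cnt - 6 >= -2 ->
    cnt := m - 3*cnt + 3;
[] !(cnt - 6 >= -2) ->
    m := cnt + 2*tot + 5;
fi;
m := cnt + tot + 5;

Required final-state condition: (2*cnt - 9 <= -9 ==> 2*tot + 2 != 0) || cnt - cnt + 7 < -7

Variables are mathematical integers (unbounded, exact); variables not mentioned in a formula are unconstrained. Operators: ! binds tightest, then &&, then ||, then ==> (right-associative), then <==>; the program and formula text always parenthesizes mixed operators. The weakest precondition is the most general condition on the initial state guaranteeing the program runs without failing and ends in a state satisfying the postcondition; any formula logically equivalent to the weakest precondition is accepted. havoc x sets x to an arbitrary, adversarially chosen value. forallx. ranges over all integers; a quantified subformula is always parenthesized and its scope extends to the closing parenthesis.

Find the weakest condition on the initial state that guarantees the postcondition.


Working backward. After the program, the postcondition (2*cnt - 9 <= -9 ==> 2*tot + 2 != 0) || cnt - cnt + 7 < -7 must hold; in canonical form it is 2*cnt <= 0 ==> 2*tot != -2.
Before m := cnt + tot + 5: 2*cnt <= 0 ==> 2*tot != -2
Then branch requires 2*m <= 6*cnt - 6 ==> 2*tot != -2; else branch requires 2*cnt <= 0 ==> 2*tot != -2.
Before the if: (cnt >= 4 ==> (2*m <= 6*cnt - 6 ==> 2*tot != -2)) && ((!(cnt >= 4)) ==> (2*cnt <= 0 ==> 2*tot != -2))
Before havoc cnt: forall cnt_1. ((cnt_1 >= 4 ==> (2*m <= 6*cnt_1 - 6 ==> 2*tot != -2)) && ((!(cnt_1 >= 4)) ==> (2*cnt_1 <= 0 ==> 2*tot != -2)))
Answer: WP = forall cnt_1. ((cnt_1 >= 4 ==> (2*m <= 6*cnt_1 - 6 ==> 2*tot != -2)) && ((!(cnt_1 >= 4)) ==> (2*cnt_1 <= 0 ==> 2*tot != -2)))


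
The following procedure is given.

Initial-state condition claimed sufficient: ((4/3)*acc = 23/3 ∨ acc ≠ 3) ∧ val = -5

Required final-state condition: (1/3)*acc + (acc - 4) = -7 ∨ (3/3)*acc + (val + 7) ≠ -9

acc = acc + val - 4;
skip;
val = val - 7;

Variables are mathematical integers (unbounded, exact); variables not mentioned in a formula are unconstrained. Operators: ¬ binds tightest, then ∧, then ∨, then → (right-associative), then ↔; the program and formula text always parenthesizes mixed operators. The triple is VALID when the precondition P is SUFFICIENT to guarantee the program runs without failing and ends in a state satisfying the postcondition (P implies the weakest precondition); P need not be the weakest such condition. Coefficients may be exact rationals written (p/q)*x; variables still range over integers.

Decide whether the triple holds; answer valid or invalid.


Working backward. After the program, the postcondition (1/3)*acc + (acc - 4) = -7 ∨ (3/3)*acc + (val + 7) ≠ -9 must hold; in canonical form it is (4/3)*acc = -3 ∨ acc + val ≠ -16.
Before val := val - 7: (4/3)*acc = -3 ∨ acc + val ≠ -9
Before skip: (4/3)*acc = -3 ∨ acc + val ≠ -9
Before acc := acc + val - 4: (4/3)*acc + (4/3)*val = 7/3 ∨ acc + 2*val ≠ -5
The weakest precondition is (4/3)*acc + (4/3)*val = 7/3 ∨ acc + 2*val ≠ -5.
Check whether ((4/3)*acc = 23/3 ∨ acc ≠ 3) ∧ val = -5 implies it.
Countermodel: at the initial state acc = 5, val = -5, the precondition holds but the weakest precondition fails.
Answer: invalid


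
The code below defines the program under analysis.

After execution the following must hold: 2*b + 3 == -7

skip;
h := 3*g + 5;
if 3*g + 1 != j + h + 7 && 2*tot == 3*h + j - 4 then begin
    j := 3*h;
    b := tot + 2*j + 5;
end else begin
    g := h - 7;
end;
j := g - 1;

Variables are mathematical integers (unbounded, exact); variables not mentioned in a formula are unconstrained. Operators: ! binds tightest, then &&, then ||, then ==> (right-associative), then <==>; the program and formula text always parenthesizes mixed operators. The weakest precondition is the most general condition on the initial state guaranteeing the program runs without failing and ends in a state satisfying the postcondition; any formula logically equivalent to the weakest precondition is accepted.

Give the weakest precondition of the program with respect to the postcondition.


Working backward. After the program, the postcondition 2*b + 3 == -7 must hold; in canonical form it is 2*b == -10.
Before j := g - 1: 2*b == -10
Then branch requires 12*h + 2*tot == -20; else branch requires 2*b == -10.
Before the if: ((3*g != h + j + 6 && 2*tot == 3*h + j - 4) ==> 12*h + 2*tot == -20) && ((!(3*g != h + j + 6 && 2*tot == 3*h + j - 4)) ==> 2*b == -10)
Before h := 3*g + 5: ((j != -11 && 2*tot == 9*g + j + 11) ==> 36*g + 2*tot == -80) && ((!(j != -11 && 2*tot == 9*g + j + 11)) ==> 2*b == -10)
Before skip: ((j != -11 && 2*tot == 9*g + j + 11) ==> 36*g + 2*tot == -80) && ((!(j != -11 && 2*tot == 9*g + j + 11)) ==> 2*b == -10)
Answer: WP = ((j != -11 && 2*tot == 9*g + j + 11) ==> 36*g + 2*tot == -80) && ((!(j != -11 && 2*tot == 9*g + j + 11)) ==> 2*b == -10)


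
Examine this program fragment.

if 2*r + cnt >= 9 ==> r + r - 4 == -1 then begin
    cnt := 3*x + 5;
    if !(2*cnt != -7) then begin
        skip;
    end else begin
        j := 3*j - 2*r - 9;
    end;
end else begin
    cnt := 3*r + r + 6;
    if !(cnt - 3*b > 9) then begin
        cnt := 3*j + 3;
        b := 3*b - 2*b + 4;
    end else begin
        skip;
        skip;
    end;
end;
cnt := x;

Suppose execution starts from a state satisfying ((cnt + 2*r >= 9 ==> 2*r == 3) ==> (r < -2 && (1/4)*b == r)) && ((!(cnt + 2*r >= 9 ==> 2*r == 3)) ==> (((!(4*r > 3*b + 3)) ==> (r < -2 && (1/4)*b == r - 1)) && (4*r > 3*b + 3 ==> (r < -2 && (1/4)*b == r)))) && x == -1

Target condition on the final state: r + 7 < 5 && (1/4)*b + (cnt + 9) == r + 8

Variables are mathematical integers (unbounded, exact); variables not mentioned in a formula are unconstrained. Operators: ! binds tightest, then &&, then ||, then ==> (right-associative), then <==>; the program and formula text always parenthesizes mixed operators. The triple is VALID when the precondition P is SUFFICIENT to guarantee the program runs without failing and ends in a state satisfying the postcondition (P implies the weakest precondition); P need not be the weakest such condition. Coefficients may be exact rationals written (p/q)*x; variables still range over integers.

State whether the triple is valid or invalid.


Working backward. After the program, the postcondition r + 7 < 5 && (1/4)*b + (cnt + 9) == r + 8 must hold; in canonical form it is r < -2 && (1/4)*b + cnt == r - 1.
Before cnt := x: r < -2 && (1/4)*b + x == r - 1
Then branch requires ((!(6*x != -17)) ==> (r < -2 && (1/4)*b + x == r - 1)) && (6*x != -17 ==> (r < -2 && (1/4)*b + x == r - 1)); else branch requires ((!(4*r > 3*b + 3)) ==> (r < -2 && (1/4)*b + x == r - 2)) && (4*r > 3*b + 3 ==> (r < -2 && (1/4)*b + x == r - 1)).
Before the if: ((cnt + 2*r >= 9 ==> 2*r == 3) ==> (((!(6*x != -17)) ==> (r < -2 && (1/4)*b + x == r - 1)) && (6*x != -17 ==> (r < -2 && (1/4)*b + x == r - 1)))) && ((!(cnt + 2*r >= 9 ==> 2*r == 3)) ==> (((!(4*r > 3*b + 3)) ==> (r < -2 && (1/4)*b + x == r - 2)) && (4*r > 3*b + 3 ==> (r < -2 && (1/4)*b + x == r - 1))))
The weakest precondition is ((cnt + 2*r >= 9 ==> 2*r == 3) ==> (((!(6*x != -17)) ==> (r < -2 && (1/4)*b + x == r - 1)) && (6*x != -17 ==> (r < -2 && (1/4)*b + x == r - 1)))) && ((!(cnt + 2*r >= 9 ==> 2*r == 3)) ==> (((!(4*r > 3*b + 3)) ==> (r < -2 && (1/4)*b + x == r - 2)) && (4*r > 3*b + 3 ==> (r < -2 && (1/4)*b + x == r - 1)))).
Check whether ((cnt + 2*r >= 9 ==> 2*r == 3) ==> (r < -2 && (1/4)*b == r)) && ((!(cnt + 2*r >= 9 ==> 2*r == 3)) ==> (((!(4*r > 3*b + 3)) ==> (r < -2 && (1/4)*b == r - 1)) && (4*r > 3*b + 3 ==> (r < -2 && (1/4)*b == r)))) && x == -1 implies it.
Every state satisfying the precondition satisfies the weakest precondition: the implication holds.
Answer: valid


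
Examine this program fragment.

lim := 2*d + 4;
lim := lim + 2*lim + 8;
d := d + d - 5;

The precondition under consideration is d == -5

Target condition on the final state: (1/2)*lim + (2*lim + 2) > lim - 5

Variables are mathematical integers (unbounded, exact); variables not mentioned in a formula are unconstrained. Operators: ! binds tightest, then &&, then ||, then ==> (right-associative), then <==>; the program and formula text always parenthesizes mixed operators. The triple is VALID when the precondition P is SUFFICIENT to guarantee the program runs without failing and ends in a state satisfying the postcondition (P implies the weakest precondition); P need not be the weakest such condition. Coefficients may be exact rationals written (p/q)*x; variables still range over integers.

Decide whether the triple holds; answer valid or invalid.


Working backward. After the program, the postcondition (1/2)*lim + (2*lim + 2) > lim - 5 must hold; in canonical form it is (3/2)*lim > -7.
Before d := d + d - 5: (3/2)*lim > -7
Before lim := lim + 2*lim + 8: (9/2)*lim > -19
Before lim := 2*d + 4: 9*d > -37
The weakest precondition is 9*d > -37.
Check whether d == -5 implies it.
Countermodel: at the initial state d = -5, the precondition holds but the weakest precondition fails.
Answer: invalid


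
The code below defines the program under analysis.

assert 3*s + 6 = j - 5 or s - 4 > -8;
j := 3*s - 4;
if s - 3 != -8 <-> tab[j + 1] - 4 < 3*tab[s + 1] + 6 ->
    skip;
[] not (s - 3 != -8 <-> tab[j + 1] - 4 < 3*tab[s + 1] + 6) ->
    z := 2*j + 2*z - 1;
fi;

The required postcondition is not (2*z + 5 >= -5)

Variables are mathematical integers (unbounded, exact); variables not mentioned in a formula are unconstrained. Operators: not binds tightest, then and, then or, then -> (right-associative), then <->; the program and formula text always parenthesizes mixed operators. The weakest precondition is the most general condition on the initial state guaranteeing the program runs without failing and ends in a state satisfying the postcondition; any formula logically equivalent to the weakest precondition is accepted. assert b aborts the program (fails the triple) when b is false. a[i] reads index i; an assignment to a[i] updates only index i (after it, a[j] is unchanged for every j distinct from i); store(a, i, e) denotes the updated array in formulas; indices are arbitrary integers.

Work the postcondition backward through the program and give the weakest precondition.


Working backward. After the program, the postcondition not (2*z + 5 >= -5) must hold; in canonical form it is not (2*z >= -10).
Then branch requires not (2*z >= -10); else branch requires not (4*j + 4*z >= -8).
Before the if: ((s != -5 <-> tab[j + 1] < 3*tab[s + 1] + 10) -> (not (2*z >= -10))) and ((not (s != -5 <-> tab[j + 1] < 3*tab[s + 1] + 10)) -> (not (4*j + 4*z >= -8)))
Before j := 3*s - 4: ((s != -5 <-> tab[3*s - 3] < 3*tab[s + 1] + 10) -> (not (2*z >= -10))) and ((not (s != -5 <-> tab[3*s - 3] < 3*tab[s + 1] + 10)) -> (not (12*s + 4*z >= 8)))
Before assert 3*s + 6 = j - 5 or s - 4 > -8: (3*s = j - 11 or s > -4) and ((s != -5 <-> tab[3*s - 3] < 3*tab[s + 1] + 10) -> (not (2*z >= -10))) and ((not (s != -5 <-> tab[3*s - 3] < 3*tab[s + 1] + 10)) -> (not (12*s + 4*z >= 8)))
Answer: WP = (3*s = j - 11 or s > -4) and ((s != -5 <-> tab[3*s - 3] < 3*tab[s + 1] + 10) -> (not (2*z >= -10))) and ((not (s != -5 <-> tab[3*s - 3] < 3*tab[s + 1] + 10)) -> (not (12*s + 4*z >= 8)))


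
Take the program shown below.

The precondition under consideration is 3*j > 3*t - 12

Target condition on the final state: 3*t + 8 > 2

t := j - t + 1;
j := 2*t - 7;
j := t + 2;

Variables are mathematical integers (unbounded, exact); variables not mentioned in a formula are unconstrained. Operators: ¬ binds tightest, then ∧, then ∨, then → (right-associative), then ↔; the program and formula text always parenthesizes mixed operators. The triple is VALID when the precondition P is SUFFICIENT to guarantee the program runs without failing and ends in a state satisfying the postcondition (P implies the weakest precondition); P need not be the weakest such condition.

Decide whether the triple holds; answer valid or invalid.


Working backward. After the program, the postcondition 3*t + 8 > 2 must hold; in canonical form it is 3*t > -6.
Before j := t + 2: 3*t > -6
Before j := 2*t - 7: 3*t > -6
Before t := j - t + 1: 3*j > 3*t - 9
The weakest precondition is 3*j > 3*t - 9.
Check whether 3*j > 3*t - 12 implies it.
Countermodel: at the initial state j = -3, t = 0, the precondition holds but the weakest precondition fails.
Answer: invalid


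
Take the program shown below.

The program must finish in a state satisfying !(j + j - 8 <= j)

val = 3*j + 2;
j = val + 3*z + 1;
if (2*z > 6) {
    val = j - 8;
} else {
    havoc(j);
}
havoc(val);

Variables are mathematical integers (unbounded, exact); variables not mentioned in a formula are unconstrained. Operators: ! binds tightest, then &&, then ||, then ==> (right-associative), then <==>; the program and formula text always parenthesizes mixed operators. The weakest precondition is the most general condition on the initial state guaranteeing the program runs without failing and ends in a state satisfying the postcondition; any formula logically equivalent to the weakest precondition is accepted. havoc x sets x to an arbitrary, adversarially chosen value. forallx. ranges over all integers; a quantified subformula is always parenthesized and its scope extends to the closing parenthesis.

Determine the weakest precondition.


Working backward. After the program, the postcondition !(j + j - 8 <= j) must hold; in canonical form it is !(j <= 8).
Before havoc val: !(j <= 8)
Then branch requires !(j <= 8); else branch requires forall j_1. (!(j_1 <= 8)).
Before the if: (2*z > 6 ==> (!(j <= 8))) && ((!(2*z > 6)) ==> (forall j_1. (!(j_1 <= 8))))
Before j := val + 3*z + 1: (2*z > 6 ==> (!(val + 3*z <= 7))) && ((!(2*z > 6)) ==> (forall j_1. (!(j_1 <= 8))))
Before val := 3*j + 2: (2*z > 6 ==> (!(3*j + 3*z <= 5))) && ((!(2*z > 6)) ==> (forall j_1. (!(j_1 <= 8))))
Answer: WP = (2*z > 6 ==> (!(3*j + 3*z <= 5))) && ((!(2*z > 6)) ==> (forall j_1. (!(j_1 <= 8))))


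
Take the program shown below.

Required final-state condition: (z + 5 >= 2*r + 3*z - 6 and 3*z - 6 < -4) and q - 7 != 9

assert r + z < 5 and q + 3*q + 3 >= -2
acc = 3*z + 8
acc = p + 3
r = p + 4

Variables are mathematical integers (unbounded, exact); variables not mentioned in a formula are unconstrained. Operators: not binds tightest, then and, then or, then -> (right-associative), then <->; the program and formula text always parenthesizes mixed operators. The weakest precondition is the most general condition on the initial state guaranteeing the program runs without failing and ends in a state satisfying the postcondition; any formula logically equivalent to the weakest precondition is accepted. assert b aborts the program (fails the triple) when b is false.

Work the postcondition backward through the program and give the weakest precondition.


Working backward. After the program, the postcondition (z + 5 >= 2*r + 3*z - 6 and 3*z - 6 < -4) and q - 7 != 9 must hold; in canonical form it is 2*r + 2*z <= 11 and 3*z < 2 and q != 16.
Before r := p + 4: 2*p + 2*z <= 3 and 3*z < 2 and q != 16
Before acc := p + 3: 2*p + 2*z <= 3 and 3*z < 2 and q != 16
Before acc := 3*z + 8: 2*p + 2*z <= 3 and 3*z < 2 and q != 16
Before assert r + z < 5 and q + 3*q + 3 >= -2: r + z < 5 and 4*q >= -5 and 2*p + 2*z <= 3 and 3*z < 2 and q != 16
Answer: WP = r + z < 5 and 4*q >= -5 and 2*p + 2*z <= 3 and 3*z < 2 and q != 16


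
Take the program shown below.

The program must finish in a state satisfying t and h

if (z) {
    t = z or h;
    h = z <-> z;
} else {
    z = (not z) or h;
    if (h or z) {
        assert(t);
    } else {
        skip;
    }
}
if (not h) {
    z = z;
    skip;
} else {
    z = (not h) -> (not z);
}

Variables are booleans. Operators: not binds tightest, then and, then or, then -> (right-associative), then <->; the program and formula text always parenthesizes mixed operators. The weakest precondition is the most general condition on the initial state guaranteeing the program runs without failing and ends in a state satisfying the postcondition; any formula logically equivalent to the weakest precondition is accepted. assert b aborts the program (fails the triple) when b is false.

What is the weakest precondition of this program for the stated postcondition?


Working backward. After the program, t and h must hold.
Then branch requires t and h; else branch requires t and h.
Before the if: ((not h) -> (t and h)) and (h -> (t and h))
Then branch requires z or h; else branch requires ((h or (not z)) -> (t and ((not h) -> (t and h)) and (h -> (t and h)))) and ((not (h or (not z))) -> (((not h) -> (t and h)) and (h -> (t and h)))).
Before the if: (z -> (z or h)) and ((not z) -> (((h or (not z)) -> (t and ((not h) -> (t and h)) and (h -> (t and h)))) and ((not (h or (not z))) -> (((not h) -> (t and h)) and (h -> (t and h))))))
Answer: WP = (z -> (z or h)) and ((not z) -> (((h or (not z)) -> (t and ((not h) -> (t and h)) and (h -> (t and h)))) and ((not (h or (not z))) -> (((not h) -> (t and h)) and (h -> (t and h))))))


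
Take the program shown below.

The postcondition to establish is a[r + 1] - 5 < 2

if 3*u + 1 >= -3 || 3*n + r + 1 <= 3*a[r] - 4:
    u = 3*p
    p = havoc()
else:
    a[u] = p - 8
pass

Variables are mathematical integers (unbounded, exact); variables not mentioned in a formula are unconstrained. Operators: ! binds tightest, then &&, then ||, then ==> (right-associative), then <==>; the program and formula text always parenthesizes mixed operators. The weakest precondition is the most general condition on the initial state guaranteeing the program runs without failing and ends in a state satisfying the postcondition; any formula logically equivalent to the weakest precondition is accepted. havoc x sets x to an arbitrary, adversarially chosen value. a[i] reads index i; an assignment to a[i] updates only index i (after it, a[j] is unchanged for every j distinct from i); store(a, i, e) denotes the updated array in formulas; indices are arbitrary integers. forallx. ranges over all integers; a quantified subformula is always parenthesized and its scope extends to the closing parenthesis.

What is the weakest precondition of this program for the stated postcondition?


Working backward. After the program, the postcondition a[r + 1] - 5 < 2 must hold; in canonical form it is a[r + 1] < 7.
Before skip: a[r + 1] < 7
Then branch requires a[r + 1] < 7; else branch requires store(a, u, p - 8)[r + 1] < 7.
Before the if: ((3*u >= -4 || 3*n + r <= 3*a[r] - 5) ==> a[r + 1] < 7) && ((!(3*u >= -4 || 3*n + r <= 3*a[r] - 5)) ==> store(a, u, p - 8)[r + 1] < 7)
Answer: WP = ((3*u >= -4 || 3*n + r <= 3*a[r] - 5) ==> a[r + 1] < 7) && ((!(3*u >= -4 || 3*n + r <= 3*a[r] - 5)) ==> store(a, u, p - 8)[r + 1] < 7)


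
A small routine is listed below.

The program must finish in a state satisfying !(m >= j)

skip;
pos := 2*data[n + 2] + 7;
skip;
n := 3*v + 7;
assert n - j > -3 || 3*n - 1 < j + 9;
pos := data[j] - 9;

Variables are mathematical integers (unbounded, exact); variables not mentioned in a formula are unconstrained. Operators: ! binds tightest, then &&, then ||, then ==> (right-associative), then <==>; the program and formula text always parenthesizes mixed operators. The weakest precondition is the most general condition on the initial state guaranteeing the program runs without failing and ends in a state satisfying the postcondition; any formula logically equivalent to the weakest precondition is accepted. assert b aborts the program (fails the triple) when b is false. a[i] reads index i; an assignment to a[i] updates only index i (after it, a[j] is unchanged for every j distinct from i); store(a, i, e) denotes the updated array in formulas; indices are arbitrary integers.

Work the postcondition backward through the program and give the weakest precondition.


Working backward. After the program, !(m >= j) must hold.
Before pos := data[j] - 9: !(m >= j)
Before assert n - j > -3 || 3*n - 1 < j + 9: (n > j - 3 || 3*n < j + 10) && (!(m >= j))
Before n := 3*v + 7: (3*v > j - 10 || 9*v < j - 11) && (!(m >= j))
Before skip: (3*v > j - 10 || 9*v < j - 11) && (!(m >= j))
Before pos := 2*data[n + 2] + 7: (3*v > j - 10 || 9*v < j - 11) && (!(m >= j))
Before skip: (3*v > j - 10 || 9*v < j - 11) && (!(m >= j))
Answer: WP = (3*v > j - 10 || 9*v < j - 11) && (!(m >= j))


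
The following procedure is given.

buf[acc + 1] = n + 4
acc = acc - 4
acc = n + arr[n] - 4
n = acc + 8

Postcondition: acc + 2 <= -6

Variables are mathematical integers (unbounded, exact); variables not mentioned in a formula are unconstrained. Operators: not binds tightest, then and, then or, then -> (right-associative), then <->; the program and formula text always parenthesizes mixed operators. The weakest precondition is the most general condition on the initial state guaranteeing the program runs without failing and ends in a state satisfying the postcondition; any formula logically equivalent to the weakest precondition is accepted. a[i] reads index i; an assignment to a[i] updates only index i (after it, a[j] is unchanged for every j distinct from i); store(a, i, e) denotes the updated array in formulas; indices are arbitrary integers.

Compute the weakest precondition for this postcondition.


Working backward. After the program, the postcondition acc + 2 <= -6 must hold; in canonical form it is acc <= -8.
Before n := acc + 8: acc <= -8
Before acc := n + arr[n] - 4: arr[n] + n <= -4
Before acc := acc - 4: arr[n] + n <= -4
Before buf[acc + 1] := n + 4: arr[n] + n <= -4
Answer: WP = arr[n] + n <= -4


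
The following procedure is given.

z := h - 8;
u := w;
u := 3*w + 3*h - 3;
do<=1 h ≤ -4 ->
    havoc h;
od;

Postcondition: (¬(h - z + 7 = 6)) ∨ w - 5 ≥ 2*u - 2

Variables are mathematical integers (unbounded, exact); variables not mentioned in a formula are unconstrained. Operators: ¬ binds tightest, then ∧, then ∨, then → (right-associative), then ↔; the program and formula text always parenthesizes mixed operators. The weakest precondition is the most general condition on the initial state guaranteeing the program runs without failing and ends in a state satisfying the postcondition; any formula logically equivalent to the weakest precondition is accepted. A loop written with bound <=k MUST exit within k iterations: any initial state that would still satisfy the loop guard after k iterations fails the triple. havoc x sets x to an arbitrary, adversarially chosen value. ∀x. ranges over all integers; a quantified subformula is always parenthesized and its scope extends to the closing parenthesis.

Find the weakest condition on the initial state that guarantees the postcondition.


Working backward. After the program, the postcondition (¬(h - z + 7 = 6)) ∨ w - 5 ≥ 2*u - 2 must hold; in canonical form it is (¬(h = z - 1)) ∨ w ≥ 2*u + 3.
Before the loop (bound <=1), unroll the exhaustion recursion (WP_0 = exit-now case; WP_j = one more guarded iteration, up to j = 1):
  WP_0: (¬(h ≤ -4)) ∧ ((¬(h = z - 1)) ∨ w ≥ 2*u + 3)
  WP_1: (h ≤ -4 → (∀h_1. ((¬(h_1 ≤ -4)) ∧ ((¬(h_1 = z - 1)) ∨ w ≥ 2*u + 3)))) ∧ ((¬(h ≤ -4)) → ((¬(h = z - 1)) ∨ w ≥ 2*u + 3))
So before the loop: (h ≤ -4 → (∀h_1. ((¬(h_1 ≤ -4)) ∧ ((¬(h_1 = z - 1)) ∨ w ≥ 2*u + 3)))) ∧ ((¬(h ≤ -4)) → ((¬(h = z - 1)) ∨ w ≥ 2*u + 3))
Before u := 3*w + 3*h - 3: (h ≤ -4 → (∀h_1. ((¬(h_1 ≤ -4)) ∧ ((¬(h_1 = z - 1)) ∨ 6*h + 5*w ≤ 3)))) ∧ ((¬(h ≤ -4)) → ((¬(h = z - 1)) ∨ 6*h + 5*w ≤ 3))
Before u := w: (h ≤ -4 → (∀h_1. ((¬(h_1 ≤ -4)) ∧ ((¬(h_1 = z - 1)) ∨ 6*h + 5*w ≤ 3)))) ∧ ((¬(h ≤ -4)) → ((¬(h = z - 1)) ∨ 6*h + 5*w ≤ 3))
Before z := h - 8: h ≤ -4 → (∀h_1. ((¬(h_1 ≤ -4)) ∧ ((¬(h_1 = h - 9)) ∨ 6*h + 5*w ≤ 3)))
Answer: WP = h ≤ -4 → (∀h_1. ((¬(h_1 ≤ -4)) ∧ ((¬(h_1 = h - 9)) ∨ 6*h + 5*w ≤ 3)))
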